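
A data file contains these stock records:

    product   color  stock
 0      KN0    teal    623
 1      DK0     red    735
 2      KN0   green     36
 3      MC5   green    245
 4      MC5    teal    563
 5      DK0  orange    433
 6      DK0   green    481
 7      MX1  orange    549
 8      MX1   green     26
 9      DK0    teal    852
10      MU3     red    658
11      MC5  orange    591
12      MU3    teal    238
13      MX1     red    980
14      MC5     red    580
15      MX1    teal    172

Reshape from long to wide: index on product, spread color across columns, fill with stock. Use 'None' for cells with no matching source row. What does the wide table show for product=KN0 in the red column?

No long-format row has product=KN0 and color=red, so the cell is None.

None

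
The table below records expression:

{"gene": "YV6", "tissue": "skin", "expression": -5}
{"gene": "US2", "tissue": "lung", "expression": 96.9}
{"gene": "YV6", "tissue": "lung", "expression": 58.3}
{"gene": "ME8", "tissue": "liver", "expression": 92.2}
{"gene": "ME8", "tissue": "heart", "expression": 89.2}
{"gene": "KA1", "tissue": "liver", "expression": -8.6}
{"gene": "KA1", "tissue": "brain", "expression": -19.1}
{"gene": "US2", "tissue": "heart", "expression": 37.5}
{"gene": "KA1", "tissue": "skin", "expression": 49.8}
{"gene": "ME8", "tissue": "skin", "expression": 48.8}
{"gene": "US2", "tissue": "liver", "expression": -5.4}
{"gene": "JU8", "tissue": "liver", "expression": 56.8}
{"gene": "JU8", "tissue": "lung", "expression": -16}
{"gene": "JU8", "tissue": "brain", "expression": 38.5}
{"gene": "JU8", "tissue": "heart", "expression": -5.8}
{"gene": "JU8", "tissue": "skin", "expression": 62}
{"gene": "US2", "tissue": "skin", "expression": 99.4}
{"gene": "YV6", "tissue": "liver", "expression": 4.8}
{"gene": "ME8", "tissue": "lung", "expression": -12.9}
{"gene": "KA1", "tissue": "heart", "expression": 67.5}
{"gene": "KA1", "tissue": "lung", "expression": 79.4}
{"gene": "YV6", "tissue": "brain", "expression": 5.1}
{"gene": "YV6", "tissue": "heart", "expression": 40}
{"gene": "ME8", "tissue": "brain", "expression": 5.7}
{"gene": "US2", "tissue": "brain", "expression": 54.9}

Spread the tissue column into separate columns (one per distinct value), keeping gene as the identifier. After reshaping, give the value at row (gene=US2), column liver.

-5.4

Wide layout: rows indexed by gene, columns are the 5 distinct tissue values (skin, lung, liver, heart, brain).
Cell (gene=US2, tissue=liver) draws from the long row where gene=US2 and tissue=liver, which has expression=-5.4.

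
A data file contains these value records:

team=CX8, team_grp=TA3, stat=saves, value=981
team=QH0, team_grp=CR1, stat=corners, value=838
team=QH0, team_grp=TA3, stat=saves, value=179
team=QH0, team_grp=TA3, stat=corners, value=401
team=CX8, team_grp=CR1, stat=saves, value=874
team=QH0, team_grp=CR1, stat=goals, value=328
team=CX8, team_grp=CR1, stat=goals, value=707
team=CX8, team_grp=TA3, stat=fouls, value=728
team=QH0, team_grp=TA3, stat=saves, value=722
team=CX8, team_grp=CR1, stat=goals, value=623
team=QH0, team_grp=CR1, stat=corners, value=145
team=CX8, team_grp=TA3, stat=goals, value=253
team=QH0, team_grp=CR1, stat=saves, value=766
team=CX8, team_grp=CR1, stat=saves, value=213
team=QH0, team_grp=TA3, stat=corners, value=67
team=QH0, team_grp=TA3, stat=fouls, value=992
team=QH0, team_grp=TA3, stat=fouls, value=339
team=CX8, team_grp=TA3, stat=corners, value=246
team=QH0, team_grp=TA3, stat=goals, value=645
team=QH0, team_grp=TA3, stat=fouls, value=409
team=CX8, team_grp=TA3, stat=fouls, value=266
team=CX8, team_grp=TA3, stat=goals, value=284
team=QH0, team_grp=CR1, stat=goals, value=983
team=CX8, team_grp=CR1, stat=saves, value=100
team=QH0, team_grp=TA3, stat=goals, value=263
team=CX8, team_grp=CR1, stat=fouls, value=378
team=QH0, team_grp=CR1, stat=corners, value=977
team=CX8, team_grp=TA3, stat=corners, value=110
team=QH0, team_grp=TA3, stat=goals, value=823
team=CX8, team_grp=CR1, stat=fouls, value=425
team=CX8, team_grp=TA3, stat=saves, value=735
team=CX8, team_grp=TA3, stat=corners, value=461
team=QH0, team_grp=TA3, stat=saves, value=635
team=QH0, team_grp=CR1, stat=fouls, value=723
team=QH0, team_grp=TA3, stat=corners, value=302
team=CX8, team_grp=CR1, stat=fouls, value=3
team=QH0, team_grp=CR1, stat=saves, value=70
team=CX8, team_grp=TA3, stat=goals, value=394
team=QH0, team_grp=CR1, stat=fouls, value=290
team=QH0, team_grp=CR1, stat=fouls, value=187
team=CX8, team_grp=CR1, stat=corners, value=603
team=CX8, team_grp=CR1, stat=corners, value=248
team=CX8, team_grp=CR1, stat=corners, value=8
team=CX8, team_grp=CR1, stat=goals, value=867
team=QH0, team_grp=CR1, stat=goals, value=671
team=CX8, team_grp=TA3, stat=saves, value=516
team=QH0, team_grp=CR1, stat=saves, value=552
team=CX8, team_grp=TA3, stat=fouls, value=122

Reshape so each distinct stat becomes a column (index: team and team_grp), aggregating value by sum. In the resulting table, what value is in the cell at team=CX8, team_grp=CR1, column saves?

1187

Rows with team=CX8, team_grp=CR1 and stat=saves: value values are 874, 213, 100.
874 + 213 + 100 = 1187.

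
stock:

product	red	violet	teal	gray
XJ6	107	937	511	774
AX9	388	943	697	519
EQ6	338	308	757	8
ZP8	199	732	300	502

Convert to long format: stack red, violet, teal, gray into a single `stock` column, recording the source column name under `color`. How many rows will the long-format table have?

4 product values × 4 melted columns = 16 rows.

16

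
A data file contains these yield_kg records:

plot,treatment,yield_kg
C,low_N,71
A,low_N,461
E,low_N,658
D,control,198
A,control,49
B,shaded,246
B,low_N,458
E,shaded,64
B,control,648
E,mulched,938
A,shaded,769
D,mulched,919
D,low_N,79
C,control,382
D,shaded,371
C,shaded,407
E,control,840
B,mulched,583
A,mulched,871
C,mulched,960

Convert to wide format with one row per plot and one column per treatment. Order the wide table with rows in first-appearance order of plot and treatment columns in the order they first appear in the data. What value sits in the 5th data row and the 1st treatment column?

With rows in first-appearance order of plot, row 5 is plot=B. treatment columns in first-appearance order: low_N, control, shaded, mulched; column 1 is low_N.
Long rows with plot=B, treatment=low_N: yield_kg = 458.

458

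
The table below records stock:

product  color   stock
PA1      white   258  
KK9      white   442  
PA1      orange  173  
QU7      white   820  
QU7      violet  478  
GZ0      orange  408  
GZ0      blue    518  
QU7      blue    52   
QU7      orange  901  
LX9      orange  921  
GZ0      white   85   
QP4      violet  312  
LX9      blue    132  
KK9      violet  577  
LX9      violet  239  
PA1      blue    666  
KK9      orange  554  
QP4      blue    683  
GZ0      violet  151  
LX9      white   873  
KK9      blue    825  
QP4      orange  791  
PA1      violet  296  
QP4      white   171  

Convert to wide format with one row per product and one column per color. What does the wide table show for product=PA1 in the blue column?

666

Wide layout: rows indexed by product, columns are the 4 distinct color values (white, orange, violet, blue).
Cell (product=PA1, color=blue) draws from the long row where product=PA1 and color=blue, which has stock=666.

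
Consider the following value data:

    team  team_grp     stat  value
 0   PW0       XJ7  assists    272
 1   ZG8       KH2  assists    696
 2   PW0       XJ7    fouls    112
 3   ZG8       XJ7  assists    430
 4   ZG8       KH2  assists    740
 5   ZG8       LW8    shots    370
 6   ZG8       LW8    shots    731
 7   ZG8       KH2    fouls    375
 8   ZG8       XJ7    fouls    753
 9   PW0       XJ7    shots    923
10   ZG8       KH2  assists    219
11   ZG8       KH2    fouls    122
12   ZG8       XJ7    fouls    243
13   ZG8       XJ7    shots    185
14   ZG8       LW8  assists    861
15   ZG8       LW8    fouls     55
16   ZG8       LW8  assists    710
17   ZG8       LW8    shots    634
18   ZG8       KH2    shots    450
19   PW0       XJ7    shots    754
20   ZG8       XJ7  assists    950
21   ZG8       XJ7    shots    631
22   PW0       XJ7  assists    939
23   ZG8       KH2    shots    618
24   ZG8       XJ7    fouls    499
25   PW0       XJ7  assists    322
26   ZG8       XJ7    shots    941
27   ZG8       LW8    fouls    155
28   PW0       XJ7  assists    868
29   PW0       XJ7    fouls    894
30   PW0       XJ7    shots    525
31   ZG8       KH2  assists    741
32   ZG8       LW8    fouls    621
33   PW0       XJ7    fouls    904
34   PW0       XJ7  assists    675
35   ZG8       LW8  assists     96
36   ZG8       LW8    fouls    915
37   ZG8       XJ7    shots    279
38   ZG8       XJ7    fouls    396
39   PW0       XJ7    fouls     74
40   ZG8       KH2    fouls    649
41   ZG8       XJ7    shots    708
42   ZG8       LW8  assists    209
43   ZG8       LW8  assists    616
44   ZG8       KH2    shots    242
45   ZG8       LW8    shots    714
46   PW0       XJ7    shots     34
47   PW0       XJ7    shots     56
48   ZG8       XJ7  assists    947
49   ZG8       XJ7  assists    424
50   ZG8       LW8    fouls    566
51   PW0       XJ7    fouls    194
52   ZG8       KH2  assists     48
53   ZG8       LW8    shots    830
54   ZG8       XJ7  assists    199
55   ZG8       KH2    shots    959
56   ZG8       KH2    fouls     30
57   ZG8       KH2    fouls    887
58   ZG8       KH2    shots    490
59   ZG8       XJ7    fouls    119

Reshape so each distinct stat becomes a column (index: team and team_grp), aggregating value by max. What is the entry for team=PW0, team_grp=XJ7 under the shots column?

Rows with team=PW0, team_grp=XJ7 and stat=shots: value values are 923, 754, 525, 34, 56.
max(923, 754, 525, 34, 56) = 923.

923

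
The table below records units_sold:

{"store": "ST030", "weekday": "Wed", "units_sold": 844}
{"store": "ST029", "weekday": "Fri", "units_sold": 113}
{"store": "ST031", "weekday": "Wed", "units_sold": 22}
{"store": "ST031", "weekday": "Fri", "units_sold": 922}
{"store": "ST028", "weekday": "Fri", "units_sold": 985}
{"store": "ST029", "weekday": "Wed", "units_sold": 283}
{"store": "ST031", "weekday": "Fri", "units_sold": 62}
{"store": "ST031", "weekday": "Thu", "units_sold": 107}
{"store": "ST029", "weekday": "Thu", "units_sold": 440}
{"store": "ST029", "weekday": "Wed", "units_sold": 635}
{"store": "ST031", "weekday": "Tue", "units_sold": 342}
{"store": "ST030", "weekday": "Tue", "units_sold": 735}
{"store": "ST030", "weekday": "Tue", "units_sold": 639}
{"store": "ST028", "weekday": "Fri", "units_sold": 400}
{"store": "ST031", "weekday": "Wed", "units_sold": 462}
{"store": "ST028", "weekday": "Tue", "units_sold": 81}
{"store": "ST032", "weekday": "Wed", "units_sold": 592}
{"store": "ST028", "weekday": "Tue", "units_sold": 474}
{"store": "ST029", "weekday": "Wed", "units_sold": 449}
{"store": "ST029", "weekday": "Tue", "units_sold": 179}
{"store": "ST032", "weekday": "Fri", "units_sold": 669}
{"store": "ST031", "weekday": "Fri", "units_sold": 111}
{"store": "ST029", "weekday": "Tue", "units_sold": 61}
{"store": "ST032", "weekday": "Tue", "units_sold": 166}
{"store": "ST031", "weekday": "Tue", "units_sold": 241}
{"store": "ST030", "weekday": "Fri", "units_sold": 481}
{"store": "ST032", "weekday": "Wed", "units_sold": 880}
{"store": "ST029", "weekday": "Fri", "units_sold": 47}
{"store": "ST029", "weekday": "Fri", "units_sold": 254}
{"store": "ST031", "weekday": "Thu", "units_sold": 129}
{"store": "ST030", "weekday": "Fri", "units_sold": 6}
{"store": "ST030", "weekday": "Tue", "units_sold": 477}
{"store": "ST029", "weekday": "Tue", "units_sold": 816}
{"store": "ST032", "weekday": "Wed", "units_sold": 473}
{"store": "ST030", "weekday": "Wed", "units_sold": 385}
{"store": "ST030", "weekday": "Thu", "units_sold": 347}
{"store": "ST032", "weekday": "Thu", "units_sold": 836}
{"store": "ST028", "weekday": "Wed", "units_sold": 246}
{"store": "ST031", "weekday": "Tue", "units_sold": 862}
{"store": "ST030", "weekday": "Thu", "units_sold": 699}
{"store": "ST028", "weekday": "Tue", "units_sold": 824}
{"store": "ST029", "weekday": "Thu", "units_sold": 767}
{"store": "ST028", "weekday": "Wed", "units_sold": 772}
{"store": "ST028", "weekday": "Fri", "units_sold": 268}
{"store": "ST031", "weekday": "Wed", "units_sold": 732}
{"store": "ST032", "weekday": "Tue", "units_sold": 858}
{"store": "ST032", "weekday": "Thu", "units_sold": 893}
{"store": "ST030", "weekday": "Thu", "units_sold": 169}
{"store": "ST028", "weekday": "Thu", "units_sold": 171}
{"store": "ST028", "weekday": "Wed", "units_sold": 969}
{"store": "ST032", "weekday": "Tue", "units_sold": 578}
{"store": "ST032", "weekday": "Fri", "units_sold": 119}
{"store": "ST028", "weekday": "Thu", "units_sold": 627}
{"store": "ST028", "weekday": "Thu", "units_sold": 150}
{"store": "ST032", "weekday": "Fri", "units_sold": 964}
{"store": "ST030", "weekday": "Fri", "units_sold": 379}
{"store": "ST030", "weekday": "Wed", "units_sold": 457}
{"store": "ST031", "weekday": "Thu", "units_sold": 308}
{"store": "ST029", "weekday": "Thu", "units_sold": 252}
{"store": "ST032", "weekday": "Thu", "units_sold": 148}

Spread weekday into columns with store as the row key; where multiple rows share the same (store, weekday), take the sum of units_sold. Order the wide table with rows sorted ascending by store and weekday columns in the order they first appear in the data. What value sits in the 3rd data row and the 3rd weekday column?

1215

With rows sorted ascending by store, row 3 is store=ST030. weekday columns in first-appearance order: Wed, Fri, Thu, Tue; column 3 is Thu.
Long rows with store=ST030, weekday=Thu: 347 + 699 + 169 = 1215.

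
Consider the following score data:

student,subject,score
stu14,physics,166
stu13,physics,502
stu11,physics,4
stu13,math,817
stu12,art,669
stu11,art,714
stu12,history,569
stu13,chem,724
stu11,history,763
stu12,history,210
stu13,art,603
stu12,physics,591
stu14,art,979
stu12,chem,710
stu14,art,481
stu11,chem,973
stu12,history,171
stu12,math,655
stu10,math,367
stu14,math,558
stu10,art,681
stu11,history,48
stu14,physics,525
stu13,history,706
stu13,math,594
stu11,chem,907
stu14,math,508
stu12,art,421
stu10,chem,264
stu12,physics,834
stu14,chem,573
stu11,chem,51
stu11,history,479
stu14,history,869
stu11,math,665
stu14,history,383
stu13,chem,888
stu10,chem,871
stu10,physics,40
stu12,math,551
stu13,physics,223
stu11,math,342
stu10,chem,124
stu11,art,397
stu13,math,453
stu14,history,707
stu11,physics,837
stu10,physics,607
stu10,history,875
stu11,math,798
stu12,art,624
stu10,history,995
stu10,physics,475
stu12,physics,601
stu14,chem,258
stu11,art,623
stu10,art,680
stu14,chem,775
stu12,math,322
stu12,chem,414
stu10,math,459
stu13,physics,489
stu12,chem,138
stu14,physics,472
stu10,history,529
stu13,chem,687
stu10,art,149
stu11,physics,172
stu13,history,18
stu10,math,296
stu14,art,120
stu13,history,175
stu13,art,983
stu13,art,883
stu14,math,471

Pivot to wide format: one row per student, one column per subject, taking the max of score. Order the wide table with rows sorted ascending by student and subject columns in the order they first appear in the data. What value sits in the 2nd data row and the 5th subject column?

973

With rows sorted ascending by student, row 2 is student=stu11. subject columns in first-appearance order: physics, math, art, history, chem; column 5 is chem.
Long rows with student=stu11, subject=chem: max(973, 907, 51) = 973.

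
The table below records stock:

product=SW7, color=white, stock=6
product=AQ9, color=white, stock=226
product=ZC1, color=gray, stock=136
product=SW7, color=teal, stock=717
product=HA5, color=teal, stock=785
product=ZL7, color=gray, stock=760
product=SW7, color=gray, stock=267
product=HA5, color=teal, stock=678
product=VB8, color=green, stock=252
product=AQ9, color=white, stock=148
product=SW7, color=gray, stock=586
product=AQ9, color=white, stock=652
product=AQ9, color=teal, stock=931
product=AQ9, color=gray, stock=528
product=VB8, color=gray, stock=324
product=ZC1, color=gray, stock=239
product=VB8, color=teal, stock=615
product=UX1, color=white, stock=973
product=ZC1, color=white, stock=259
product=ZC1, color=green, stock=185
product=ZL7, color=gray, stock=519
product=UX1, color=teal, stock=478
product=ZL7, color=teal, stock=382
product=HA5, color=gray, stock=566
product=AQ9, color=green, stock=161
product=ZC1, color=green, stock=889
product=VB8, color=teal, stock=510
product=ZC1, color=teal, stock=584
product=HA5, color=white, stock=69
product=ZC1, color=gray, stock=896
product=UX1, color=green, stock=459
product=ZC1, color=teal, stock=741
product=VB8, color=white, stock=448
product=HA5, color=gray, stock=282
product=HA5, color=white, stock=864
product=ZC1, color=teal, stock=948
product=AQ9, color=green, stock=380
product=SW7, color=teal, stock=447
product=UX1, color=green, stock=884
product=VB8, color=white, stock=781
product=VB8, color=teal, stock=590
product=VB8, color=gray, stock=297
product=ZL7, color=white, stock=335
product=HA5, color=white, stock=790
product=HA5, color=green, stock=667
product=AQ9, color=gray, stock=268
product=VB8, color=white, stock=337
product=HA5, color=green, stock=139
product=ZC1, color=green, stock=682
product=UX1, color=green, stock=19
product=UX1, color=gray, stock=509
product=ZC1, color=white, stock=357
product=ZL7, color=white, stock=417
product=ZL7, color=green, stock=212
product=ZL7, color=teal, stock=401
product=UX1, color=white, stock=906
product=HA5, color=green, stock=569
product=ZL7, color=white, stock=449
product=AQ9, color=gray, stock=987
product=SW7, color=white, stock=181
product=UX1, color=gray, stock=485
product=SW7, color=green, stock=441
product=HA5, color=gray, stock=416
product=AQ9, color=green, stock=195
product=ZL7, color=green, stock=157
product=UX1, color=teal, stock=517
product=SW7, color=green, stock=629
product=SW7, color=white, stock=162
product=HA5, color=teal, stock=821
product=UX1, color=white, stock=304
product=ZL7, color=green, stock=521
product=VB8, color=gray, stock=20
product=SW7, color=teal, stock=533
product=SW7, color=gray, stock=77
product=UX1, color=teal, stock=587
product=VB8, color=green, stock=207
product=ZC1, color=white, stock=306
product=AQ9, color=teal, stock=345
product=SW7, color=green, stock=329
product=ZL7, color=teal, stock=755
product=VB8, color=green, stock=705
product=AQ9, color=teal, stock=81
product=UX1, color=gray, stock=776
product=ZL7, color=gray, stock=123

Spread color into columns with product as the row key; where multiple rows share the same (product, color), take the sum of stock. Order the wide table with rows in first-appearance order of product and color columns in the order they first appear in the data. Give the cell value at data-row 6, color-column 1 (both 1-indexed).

With rows in first-appearance order of product, row 6 is product=VB8. color columns in first-appearance order: white, gray, teal, green; column 1 is white.
Long rows with product=VB8, color=white: 448 + 781 + 337 = 1566.

1566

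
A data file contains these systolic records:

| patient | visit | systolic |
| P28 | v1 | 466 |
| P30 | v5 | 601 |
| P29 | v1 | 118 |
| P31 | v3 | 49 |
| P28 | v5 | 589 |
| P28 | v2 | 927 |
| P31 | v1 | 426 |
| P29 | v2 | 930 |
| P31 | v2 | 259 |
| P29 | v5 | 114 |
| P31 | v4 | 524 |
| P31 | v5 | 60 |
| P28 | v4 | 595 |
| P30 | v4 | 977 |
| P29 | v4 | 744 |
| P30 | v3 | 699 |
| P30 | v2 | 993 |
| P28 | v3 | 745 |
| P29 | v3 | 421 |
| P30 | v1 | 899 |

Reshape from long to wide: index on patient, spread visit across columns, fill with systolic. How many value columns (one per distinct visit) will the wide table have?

5

5 distinct visit values: v1, v2, v3, v4, v5.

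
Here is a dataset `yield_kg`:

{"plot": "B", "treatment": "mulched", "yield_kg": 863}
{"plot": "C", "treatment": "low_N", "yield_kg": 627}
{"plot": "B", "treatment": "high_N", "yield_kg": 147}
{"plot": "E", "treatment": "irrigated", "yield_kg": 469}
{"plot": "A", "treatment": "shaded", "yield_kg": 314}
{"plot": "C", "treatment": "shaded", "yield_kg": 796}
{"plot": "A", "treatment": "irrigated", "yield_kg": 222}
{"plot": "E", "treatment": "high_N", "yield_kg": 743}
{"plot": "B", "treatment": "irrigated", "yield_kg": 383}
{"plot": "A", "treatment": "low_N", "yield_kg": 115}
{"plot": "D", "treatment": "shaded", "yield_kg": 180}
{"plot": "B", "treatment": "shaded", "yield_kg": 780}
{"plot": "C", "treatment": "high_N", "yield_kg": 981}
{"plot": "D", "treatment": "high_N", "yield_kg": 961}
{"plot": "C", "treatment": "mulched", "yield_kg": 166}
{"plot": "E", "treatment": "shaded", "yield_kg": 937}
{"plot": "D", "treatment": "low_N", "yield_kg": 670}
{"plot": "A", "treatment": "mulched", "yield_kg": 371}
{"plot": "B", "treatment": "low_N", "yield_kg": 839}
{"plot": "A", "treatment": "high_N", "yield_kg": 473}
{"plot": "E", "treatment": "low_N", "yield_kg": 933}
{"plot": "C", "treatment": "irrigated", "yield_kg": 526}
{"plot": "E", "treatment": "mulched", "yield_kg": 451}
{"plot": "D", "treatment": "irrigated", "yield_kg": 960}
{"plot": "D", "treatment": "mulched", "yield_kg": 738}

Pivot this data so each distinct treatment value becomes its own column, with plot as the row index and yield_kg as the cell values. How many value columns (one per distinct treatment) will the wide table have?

5

5 distinct treatment values: mulched, shaded, high_N, irrigated, low_N.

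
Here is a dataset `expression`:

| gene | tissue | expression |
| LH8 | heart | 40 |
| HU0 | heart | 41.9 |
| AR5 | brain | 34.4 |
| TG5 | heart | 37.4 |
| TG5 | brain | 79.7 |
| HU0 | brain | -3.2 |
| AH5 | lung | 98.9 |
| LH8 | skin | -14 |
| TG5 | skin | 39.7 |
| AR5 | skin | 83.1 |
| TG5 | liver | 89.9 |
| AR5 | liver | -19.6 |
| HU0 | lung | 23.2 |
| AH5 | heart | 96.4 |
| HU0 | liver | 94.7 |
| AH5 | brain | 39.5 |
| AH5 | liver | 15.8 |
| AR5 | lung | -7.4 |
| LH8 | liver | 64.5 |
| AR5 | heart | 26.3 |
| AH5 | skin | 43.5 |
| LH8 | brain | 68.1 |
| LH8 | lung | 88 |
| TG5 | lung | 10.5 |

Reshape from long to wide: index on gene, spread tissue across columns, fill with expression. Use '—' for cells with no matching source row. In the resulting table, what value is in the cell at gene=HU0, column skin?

—

No long-format row has gene=HU0 and tissue=skin, so the cell is —.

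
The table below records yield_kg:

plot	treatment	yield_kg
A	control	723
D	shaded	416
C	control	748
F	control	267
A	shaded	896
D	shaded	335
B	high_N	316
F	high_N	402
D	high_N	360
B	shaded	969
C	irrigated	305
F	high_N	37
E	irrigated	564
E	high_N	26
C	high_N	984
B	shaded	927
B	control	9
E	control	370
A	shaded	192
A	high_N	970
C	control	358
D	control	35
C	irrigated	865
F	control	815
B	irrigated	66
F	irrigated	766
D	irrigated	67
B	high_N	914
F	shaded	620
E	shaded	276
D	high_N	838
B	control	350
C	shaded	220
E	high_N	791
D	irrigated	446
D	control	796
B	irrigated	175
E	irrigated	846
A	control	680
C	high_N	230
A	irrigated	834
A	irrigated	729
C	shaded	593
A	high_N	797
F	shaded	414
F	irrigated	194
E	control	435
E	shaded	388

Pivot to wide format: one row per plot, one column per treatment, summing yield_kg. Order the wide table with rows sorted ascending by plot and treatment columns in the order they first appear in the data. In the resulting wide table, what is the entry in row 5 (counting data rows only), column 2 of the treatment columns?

664

With rows sorted ascending by plot, row 5 is plot=E. treatment columns in first-appearance order: control, shaded, high_N, irrigated; column 2 is shaded.
Long rows with plot=E, treatment=shaded: 276 + 388 = 664.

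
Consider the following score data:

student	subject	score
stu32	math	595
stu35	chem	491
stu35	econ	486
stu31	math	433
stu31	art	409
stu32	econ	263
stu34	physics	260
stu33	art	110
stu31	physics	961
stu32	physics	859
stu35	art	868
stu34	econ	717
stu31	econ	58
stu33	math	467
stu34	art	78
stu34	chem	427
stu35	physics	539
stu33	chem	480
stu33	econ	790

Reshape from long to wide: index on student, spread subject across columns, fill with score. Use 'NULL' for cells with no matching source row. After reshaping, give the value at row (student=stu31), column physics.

The long row with student=stu31, subject=physics has score=961.

961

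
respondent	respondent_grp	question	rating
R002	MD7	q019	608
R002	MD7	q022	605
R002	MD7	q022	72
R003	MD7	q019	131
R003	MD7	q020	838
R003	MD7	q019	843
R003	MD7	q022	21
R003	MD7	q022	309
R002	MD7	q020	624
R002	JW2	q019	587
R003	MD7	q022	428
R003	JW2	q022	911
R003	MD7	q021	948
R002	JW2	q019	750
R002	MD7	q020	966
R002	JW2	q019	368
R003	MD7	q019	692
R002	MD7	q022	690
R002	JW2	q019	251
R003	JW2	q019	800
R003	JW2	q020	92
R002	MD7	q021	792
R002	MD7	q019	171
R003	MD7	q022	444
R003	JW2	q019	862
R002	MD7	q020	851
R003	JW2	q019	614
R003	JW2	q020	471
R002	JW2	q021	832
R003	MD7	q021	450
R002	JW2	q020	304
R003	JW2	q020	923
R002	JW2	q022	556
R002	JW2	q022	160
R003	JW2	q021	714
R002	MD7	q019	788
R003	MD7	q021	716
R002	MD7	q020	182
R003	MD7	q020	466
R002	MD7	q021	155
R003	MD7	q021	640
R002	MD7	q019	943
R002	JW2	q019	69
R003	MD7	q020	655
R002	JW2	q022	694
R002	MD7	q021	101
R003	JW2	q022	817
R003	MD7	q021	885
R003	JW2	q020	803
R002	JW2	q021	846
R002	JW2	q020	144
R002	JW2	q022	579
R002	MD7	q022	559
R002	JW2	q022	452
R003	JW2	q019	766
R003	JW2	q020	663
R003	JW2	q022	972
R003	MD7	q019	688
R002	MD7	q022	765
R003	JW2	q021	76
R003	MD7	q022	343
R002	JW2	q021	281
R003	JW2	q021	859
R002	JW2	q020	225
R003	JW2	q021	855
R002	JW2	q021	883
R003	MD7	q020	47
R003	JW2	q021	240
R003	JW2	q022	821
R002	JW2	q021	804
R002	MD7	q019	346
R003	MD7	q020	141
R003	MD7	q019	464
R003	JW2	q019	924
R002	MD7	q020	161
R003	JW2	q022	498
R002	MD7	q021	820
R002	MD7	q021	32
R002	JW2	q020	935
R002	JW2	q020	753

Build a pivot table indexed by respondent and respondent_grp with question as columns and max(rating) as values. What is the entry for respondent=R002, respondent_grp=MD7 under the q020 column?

Rows with respondent=R002, respondent_grp=MD7 and question=q020: rating values are 624, 966, 851, 182, 161.
max(624, 966, 851, 182, 161) = 966.

966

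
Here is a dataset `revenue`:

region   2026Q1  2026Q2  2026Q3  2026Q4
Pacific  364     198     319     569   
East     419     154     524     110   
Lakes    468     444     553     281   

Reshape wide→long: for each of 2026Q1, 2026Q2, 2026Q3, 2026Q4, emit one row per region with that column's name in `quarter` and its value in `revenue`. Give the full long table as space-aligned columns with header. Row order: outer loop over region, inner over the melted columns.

region   quarter  revenue
Pacific  2026Q1   364    
Pacific  2026Q2   198    
Pacific  2026Q3   319    
Pacific  2026Q4   569    
East     2026Q1   419    
East     2026Q2   154    
East     2026Q3   524    
East     2026Q4   110    
Lakes    2026Q1   468    
Lakes    2026Q2   444    
Lakes    2026Q3   553    
Lakes    2026Q4   281    

Each (region, column) pair becomes one row: 3 × 4 = 12 rows.
For example, (Pacific, 2026Q1) → revenue=364.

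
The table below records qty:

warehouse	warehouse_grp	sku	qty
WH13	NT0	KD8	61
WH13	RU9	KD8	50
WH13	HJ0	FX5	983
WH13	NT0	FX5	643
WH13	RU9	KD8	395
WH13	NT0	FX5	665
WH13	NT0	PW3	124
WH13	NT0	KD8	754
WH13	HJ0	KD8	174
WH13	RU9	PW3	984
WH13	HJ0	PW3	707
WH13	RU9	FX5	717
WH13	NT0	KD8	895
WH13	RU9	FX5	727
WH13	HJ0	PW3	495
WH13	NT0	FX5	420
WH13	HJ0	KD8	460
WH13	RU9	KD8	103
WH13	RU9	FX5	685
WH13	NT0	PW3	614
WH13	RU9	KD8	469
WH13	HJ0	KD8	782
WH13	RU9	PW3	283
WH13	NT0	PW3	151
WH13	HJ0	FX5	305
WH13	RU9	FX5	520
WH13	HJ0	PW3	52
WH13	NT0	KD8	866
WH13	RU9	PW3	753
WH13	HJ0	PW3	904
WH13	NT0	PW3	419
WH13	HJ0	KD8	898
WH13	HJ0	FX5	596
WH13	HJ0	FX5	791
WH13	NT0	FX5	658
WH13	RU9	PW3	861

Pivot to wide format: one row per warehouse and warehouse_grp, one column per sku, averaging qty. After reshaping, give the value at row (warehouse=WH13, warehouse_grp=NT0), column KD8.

644

Rows with warehouse=WH13, warehouse_grp=NT0 and sku=KD8: qty values are 61, 754, 895, 866.
(61 + 754 + 895 + 866) / 4 = 644.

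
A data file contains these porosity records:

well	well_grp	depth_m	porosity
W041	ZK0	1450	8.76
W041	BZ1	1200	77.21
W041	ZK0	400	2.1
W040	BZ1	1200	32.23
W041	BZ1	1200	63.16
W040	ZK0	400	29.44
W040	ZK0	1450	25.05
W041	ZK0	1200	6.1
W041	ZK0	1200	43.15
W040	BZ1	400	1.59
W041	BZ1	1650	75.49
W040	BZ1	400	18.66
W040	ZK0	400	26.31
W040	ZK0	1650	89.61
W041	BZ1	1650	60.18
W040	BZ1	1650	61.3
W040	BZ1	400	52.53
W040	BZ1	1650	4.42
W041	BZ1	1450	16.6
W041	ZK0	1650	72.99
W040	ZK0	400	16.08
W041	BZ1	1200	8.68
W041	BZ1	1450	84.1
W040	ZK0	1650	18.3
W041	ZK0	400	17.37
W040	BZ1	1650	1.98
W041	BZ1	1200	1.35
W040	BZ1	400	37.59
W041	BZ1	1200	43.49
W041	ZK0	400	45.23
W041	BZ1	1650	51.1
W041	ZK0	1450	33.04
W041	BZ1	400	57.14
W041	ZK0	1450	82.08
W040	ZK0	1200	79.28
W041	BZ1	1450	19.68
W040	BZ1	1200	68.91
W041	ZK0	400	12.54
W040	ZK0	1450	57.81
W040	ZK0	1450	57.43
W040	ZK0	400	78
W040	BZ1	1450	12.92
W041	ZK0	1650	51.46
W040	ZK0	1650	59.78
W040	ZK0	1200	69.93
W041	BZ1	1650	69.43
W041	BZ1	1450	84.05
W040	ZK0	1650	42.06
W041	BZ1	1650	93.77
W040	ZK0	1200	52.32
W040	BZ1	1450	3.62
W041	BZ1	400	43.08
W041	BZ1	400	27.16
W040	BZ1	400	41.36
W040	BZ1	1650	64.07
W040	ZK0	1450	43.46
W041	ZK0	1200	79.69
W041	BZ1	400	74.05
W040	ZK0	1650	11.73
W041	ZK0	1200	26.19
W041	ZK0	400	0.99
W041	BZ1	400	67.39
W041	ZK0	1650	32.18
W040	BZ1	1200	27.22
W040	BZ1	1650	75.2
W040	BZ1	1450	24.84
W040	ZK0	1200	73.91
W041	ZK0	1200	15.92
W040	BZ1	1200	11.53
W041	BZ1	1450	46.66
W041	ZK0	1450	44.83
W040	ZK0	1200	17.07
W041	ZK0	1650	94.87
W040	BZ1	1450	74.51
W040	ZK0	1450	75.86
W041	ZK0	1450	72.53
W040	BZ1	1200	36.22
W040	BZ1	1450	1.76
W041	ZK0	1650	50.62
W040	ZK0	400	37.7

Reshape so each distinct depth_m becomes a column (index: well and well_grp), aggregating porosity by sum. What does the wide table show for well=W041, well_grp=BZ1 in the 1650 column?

349.97

Rows with well=W041, well_grp=BZ1 and depth_m=1650: porosity values are 75.49, 60.18, 51.1, 69.43, 93.77.
75.49 + 60.18 + 51.1 + 69.43 + 93.77 = 349.97.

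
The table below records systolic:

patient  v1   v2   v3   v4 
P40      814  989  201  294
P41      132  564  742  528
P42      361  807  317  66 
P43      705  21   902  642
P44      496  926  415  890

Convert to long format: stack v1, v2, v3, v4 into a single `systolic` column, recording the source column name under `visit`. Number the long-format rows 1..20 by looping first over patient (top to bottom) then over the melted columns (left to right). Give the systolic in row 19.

415

20 rows total (5 × 4). Row 19: index ⌊(19-1)/4⌋ = 4 into patient → P44; (19-1) mod 4 = 2 into the melted columns → v3.
So row 19 is (P44, v3, 415); systolic = 415.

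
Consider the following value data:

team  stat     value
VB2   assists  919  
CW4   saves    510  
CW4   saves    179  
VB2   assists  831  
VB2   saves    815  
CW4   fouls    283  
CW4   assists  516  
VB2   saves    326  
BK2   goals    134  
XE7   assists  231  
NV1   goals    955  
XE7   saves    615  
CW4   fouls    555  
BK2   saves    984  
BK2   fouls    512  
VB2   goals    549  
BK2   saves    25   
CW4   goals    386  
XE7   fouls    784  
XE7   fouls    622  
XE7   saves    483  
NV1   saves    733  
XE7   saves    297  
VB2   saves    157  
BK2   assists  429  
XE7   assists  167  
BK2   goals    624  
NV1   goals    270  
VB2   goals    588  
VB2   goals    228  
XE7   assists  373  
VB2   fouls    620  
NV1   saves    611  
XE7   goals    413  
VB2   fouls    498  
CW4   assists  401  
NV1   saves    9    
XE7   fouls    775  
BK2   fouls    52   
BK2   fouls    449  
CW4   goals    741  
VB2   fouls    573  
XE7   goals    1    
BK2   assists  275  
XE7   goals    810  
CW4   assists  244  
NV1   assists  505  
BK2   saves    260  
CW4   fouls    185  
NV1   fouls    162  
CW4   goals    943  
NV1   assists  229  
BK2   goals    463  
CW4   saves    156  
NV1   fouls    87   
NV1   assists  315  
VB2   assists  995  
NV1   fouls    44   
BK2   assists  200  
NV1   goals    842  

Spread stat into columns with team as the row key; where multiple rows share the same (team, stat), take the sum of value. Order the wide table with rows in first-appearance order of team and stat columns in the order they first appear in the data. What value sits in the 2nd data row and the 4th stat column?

With rows in first-appearance order of team, row 2 is team=CW4. stat columns in first-appearance order: assists, saves, fouls, goals; column 4 is goals.
Long rows with team=CW4, stat=goals: 386 + 741 + 943 = 2070.

2070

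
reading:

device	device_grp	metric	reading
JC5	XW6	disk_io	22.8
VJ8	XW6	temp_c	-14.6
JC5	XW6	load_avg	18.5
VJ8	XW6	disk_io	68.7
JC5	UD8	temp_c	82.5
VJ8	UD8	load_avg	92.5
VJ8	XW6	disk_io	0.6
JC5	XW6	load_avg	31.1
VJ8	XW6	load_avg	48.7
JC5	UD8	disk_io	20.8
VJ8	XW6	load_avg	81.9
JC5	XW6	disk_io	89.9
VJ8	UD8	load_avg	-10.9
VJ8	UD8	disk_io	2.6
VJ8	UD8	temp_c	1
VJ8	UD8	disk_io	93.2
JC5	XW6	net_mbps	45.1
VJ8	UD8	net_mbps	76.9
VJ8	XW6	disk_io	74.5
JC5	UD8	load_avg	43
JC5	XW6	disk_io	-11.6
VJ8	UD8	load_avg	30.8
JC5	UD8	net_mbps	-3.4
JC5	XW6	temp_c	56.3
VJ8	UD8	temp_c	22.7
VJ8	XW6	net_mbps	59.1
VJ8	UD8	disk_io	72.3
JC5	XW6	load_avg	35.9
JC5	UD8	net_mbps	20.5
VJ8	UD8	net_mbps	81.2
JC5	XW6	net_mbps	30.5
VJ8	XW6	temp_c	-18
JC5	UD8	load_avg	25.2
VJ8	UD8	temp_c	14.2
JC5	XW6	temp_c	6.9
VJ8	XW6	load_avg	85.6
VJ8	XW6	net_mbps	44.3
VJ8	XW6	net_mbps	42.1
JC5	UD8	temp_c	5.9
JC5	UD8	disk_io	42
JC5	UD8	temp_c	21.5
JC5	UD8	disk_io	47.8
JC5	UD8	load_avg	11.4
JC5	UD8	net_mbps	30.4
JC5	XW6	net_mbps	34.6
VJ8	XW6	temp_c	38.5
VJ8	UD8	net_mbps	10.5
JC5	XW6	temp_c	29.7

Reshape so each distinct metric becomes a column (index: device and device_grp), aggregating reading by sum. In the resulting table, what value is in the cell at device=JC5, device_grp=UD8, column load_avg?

Rows with device=JC5, device_grp=UD8 and metric=load_avg: reading values are 43, 25.2, 11.4.
43 + 25.2 + 11.4 = 79.6.

79.6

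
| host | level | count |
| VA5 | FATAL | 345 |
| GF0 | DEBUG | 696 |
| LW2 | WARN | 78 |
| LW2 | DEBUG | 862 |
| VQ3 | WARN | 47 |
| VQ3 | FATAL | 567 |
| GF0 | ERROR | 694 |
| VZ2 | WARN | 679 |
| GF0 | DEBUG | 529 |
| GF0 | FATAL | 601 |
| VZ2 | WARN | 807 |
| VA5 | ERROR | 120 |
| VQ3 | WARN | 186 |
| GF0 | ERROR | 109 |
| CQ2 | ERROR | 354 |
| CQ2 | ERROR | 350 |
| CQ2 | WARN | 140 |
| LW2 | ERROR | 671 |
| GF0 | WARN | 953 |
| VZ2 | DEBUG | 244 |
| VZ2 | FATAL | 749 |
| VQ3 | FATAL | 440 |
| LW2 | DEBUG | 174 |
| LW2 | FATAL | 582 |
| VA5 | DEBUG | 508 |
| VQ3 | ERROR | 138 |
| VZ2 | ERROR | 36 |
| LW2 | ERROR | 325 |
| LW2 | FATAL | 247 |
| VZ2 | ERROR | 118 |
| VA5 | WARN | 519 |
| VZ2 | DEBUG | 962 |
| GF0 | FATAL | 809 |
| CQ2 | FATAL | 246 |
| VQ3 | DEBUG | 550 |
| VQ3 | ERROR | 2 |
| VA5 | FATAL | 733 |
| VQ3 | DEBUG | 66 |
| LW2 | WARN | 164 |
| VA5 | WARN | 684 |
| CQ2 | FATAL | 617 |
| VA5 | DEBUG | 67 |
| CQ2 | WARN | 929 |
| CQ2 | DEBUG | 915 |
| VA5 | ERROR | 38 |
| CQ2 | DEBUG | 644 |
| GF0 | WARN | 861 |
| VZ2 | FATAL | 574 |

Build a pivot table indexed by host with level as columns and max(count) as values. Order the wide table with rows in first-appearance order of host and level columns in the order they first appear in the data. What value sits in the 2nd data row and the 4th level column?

694

With rows in first-appearance order of host, row 2 is host=GF0. level columns in first-appearance order: FATAL, DEBUG, WARN, ERROR; column 4 is ERROR.
Long rows with host=GF0, level=ERROR: max(694, 109) = 694.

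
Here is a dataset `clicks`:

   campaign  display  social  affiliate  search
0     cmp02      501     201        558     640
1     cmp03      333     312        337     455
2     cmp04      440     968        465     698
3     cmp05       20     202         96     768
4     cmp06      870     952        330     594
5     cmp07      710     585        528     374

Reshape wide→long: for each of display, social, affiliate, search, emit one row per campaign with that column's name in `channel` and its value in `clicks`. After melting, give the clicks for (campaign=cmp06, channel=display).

Unpivoting turns each (campaign, wide-column) pair into one long row.
The wide cell at row cmp06, column display holds 870, so the long row (cmp06, display) has clicks=870.

870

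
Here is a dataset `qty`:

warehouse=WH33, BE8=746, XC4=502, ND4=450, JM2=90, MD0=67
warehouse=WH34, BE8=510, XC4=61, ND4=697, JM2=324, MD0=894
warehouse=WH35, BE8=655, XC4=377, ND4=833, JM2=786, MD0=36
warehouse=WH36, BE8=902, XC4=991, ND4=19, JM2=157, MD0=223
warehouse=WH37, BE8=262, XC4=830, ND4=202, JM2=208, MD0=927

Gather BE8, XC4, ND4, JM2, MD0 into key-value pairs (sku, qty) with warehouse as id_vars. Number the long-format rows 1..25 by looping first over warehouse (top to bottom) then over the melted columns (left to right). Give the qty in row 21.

25 rows total (5 × 5). Row 21: index ⌊(21-1)/5⌋ = 4 into warehouse → WH37; (21-1) mod 5 = 0 into the melted columns → BE8.
So row 21 is (WH37, BE8, 262); qty = 262.

262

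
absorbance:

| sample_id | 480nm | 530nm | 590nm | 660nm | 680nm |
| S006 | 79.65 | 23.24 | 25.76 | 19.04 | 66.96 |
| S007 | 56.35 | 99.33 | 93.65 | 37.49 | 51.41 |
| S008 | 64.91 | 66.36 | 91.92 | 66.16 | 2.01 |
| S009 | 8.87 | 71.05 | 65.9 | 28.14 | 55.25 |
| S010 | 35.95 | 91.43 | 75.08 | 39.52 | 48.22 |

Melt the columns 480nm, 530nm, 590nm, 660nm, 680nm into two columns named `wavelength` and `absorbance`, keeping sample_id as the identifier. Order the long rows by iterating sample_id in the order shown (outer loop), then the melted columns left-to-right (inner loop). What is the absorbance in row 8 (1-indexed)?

93.65

25 rows total (5 × 5). Row 8: index ⌊(8-1)/5⌋ = 1 into sample_id → S007; (8-1) mod 5 = 2 into the melted columns → 590nm.
So row 8 is (S007, 590nm, 93.65); absorbance = 93.65.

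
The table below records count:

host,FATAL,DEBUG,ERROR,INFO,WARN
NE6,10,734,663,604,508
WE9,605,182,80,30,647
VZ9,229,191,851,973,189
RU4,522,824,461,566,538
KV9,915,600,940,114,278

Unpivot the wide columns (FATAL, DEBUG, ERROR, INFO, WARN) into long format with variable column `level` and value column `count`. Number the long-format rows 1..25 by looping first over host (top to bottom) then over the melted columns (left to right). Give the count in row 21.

25 rows total (5 × 5). Row 21: index ⌊(21-1)/5⌋ = 4 into host → KV9; (21-1) mod 5 = 0 into the melted columns → FATAL.
So row 21 is (KV9, FATAL, 915); count = 915.

915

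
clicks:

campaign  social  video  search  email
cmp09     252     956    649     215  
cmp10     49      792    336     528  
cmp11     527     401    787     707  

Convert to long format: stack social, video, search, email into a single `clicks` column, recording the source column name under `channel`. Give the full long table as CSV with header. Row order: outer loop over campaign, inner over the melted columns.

campaign,channel,clicks
cmp09,social,252
cmp09,video,956
cmp09,search,649
cmp09,email,215
cmp10,social,49
cmp10,video,792
cmp10,search,336
cmp10,email,528
cmp11,social,527
cmp11,video,401
cmp11,search,787
cmp11,email,707

Each (campaign, column) pair becomes one row: 3 × 4 = 12 rows.
For example, (cmp09, social) → clicks=252.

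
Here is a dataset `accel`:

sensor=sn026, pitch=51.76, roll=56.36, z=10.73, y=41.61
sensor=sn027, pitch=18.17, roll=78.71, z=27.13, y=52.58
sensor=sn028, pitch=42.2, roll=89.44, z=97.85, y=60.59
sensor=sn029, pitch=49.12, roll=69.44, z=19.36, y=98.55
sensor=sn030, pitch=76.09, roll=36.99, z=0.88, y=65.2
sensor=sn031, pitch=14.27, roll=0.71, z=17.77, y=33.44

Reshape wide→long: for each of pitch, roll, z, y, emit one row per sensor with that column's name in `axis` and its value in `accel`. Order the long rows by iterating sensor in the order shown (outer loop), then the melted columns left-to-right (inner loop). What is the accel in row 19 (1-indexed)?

24 rows total (6 × 4). Row 19: index ⌊(19-1)/4⌋ = 4 into sensor → sn030; (19-1) mod 4 = 2 into the melted columns → z.
So row 19 is (sn030, z, 0.88); accel = 0.88.

0.88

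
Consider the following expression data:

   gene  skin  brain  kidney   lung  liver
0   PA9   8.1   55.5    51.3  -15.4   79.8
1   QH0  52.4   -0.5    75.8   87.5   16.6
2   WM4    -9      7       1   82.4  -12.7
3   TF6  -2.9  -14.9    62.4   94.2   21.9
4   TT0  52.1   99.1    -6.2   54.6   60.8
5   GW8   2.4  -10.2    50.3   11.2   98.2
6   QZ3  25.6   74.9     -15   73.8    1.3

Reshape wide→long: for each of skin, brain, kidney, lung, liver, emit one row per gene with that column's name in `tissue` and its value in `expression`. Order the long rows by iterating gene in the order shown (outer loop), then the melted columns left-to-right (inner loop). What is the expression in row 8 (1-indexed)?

35 rows total (7 × 5). Row 8: index ⌊(8-1)/5⌋ = 1 into gene → QH0; (8-1) mod 5 = 2 into the melted columns → kidney.
So row 8 is (QH0, kidney, 75.8); expression = 75.8.

75.8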